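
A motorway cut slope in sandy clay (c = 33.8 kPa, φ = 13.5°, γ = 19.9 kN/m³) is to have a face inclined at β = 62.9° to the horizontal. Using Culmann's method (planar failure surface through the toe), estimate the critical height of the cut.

H_c = 16.84 m

Culmann's analysis gives the critical failure plane at α_cr = (β + φ)/2 = (62.9 + 13.5)/2 = 38.2°, and the critical height
H_c = (4c/γ) · sinβ cosφ / [1 − cos(β − φ)]
    = (4·33.8/19.9) · sin62.9°·cos13.5° / [1 − cos(49.4°)]
    = 6.794 · 0.8902·0.9724 / [1 − 0.6508]
    = 6.794 · 0.8656 / 0.3492
    = 16.84 m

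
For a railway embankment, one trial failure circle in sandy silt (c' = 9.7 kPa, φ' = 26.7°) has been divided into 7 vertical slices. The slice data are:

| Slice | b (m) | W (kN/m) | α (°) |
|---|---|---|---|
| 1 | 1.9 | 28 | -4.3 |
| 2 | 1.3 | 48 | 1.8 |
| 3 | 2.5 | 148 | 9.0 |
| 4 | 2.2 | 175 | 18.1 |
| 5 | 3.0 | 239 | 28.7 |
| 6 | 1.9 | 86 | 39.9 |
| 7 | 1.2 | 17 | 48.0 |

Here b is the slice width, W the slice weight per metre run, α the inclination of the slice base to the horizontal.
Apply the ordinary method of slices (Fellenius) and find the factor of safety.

Ordinary method of slices: FS = Σ[c'·Δl_i + (W_i cosα_i)·tanφ'] / Σ W_i sinα_i, with Δl_i = b_i / cosα_i.
Slice 1: Δl = 1.9/cos(-4.3°) = 1.905 m; N'_1 = 28·cos(-4.3°) = 27.9; c'Δl = 18.48; W sinα = -2.1
Slice 2: Δl = 1.3/cos1.8° = 1.301 m; N'_2 = 48·cos1.8° = 48.0; c'Δl = 12.62; W sinα = 1.5
Slice 3: Δl = 2.5/cos9.0° = 2.531 m; N'_3 = 148·cos9.0° = 146.2; c'Δl = 24.55; W sinα = 23.2
Slice 4: Δl = 2.2/cos18.1° = 2.315 m; N'_4 = 175·cos18.1° = 166.3; c'Δl = 22.45; W sinα = 54.4
Slice 5: Δl = 3.0/cos28.7° = 3.420 m; N'_5 = 239·cos28.7° = 209.6; c'Δl = 33.18; W sinα = 114.8
Slice 6: Δl = 1.9/cos39.9° = 2.477 m; N'_6 = 86·cos39.9° = 66.0; c'Δl = 24.02; W sinα = 55.2
Slice 7: Δl = 1.2/cos48.0° = 1.793 m; N'_7 = 17·cos48.0° = 11.4; c'Δl = 17.40; W sinα = 12.6
Σc'Δl = 152.7 kN/m; ΣN' = 675.4 kN/m; ΣW sinα = 259.5 kN/m
Resisting = 152.7 + 675.4·tan26.7° = 152.7 + 339.7 = 492.4 kN/m
FS = 492.4 / 259.5 = 1.897

FS = 1.90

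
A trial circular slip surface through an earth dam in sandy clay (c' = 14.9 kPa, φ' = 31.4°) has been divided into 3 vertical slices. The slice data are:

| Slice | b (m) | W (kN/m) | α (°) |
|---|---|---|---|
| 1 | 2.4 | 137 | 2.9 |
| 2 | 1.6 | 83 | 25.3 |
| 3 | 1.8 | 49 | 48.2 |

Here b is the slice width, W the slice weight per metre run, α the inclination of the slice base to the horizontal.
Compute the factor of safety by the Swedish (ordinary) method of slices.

Ordinary method of slices: FS = Σ[c'·Δl_i + (W_i cosα_i)·tanφ'] / Σ W_i sinα_i, with Δl_i = b_i / cosα_i.
Slice 1: Δl = 2.4/cos2.9° = 2.403 m; N'_1 = 137·cos2.9° = 136.8; c'Δl = 35.81; W sinα = 6.9
Slice 2: Δl = 1.6/cos25.3° = 1.770 m; N'_2 = 83·cos25.3° = 75.0; c'Δl = 26.37; W sinα = 35.5
Slice 3: Δl = 1.8/cos48.2° = 2.701 m; N'_3 = 49·cos48.2° = 32.7; c'Δl = 40.24; W sinα = 36.5
Σc'Δl = 102.4 kN/m; ΣN' = 244.5 kN/m; ΣW sinα = 78.9 kN/m
Resisting = 102.4 + 244.5·tan31.4° = 102.4 + 149.3 = 251.7 kN/m
FS = 251.7 / 78.9 = 3.189

FS = 3.19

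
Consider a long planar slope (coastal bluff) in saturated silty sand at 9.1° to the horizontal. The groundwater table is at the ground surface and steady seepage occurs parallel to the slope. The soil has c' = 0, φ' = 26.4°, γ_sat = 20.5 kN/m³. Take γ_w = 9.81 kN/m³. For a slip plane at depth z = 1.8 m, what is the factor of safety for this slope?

With seepage parallel to the slope and the water table at the surface, the effective normal stress on the slip plane uses the buoyant unit weight γ' = γ_sat − γ_w while the driving shear stress uses γ_sat:
FS = [c' + γ' z cos²β tanφ'] / [γ_sat z sinβ cosβ]
(For c' = 0 this reduces to FS = (γ'/γ_sat)·tanφ'/tanβ.)
γ' = 20.5 − 9.81 = 10.69 kN/m³
Numerator = 0.0 + 10.69·1.8·cos²9.1°·tan26.4° = 0.0 + 10.69·1.8·0.9750·0.4964 = 9.313 kPa
Denominator = 20.5·1.8·sin9.1°·cos9.1° = 20.5·1.8·0.1582·0.9874 = 5.763 kPa
FS = 9.313 / 5.763 = 1.616

FS = 1.62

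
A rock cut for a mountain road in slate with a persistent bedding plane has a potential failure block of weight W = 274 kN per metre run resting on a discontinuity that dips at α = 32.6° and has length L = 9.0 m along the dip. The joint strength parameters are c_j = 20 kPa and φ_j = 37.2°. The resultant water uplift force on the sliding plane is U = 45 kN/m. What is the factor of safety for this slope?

Resolving the block weight along and normal to the plane and applying the Mohr–Coulomb strength on the joint:
N' = W cosα − U = 274·cos32.6° − 45 = 185.8 kN/m
Driving force T = W sinα = 274·sin32.6° = 147.6 kN/m
Resisting force R = c_j·L + N'·tanφ_j = 20·9.0 + 185.8·tan37.2° = 180.0 + 141.1 = 321.1 kN/m
FS = R / T = 321.1 / 147.6 = 2.175

FS = 2.17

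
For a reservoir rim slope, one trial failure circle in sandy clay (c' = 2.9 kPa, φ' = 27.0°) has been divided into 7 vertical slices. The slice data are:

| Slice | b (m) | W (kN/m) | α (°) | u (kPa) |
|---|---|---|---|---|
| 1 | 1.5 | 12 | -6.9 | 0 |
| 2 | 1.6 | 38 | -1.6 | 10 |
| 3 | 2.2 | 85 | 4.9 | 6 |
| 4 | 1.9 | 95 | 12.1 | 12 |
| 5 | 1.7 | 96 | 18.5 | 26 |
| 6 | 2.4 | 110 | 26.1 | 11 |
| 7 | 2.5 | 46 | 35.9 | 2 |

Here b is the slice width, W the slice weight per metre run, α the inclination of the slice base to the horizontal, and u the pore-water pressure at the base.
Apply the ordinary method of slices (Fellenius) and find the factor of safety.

FS = 1.58

Ordinary method of slices: FS = Σ[c'·Δl_i + (W_i cosα_i − u_i·Δl_i)·tanφ'] / Σ W_i sinα_i, with Δl_i = b_i / cosα_i.
Slice 1: Δl = 1.5/cos(-6.9°) = 1.511 m; N'_1 = 12·cos(-6.9°) − 0·1.511 = 11.9; c'Δl = 4.38; W sinα = -1.4
Slice 2: Δl = 1.6/cos(-1.6°) = 1.601 m; N'_2 = 38·cos(-1.6°) − 10·1.601 = 22.0; c'Δl = 4.64; W sinα = -1.1
Slice 3: Δl = 2.2/cos4.9° = 2.208 m; N'_3 = 85·cos4.9° − 6·2.208 = 71.4; c'Δl = 6.40; W sinα = 7.3
Slice 4: Δl = 1.9/cos12.1° = 1.943 m; N'_4 = 95·cos12.1° − 12·1.943 = 69.6; c'Δl = 5.64; W sinα = 19.9
Slice 5: Δl = 1.7/cos18.5° = 1.793 m; N'_5 = 96·cos18.5° − 26·1.793 = 44.4; c'Δl = 5.20; W sinα = 30.5
Slice 6: Δl = 2.4/cos26.1° = 2.673 m; N'_6 = 110·cos26.1° − 11·2.673 = 69.4; c'Δl = 7.75; W sinα = 48.4
Slice 7: Δl = 2.5/cos35.9° = 3.086 m; N'_7 = 46·cos35.9° − 2·3.086 = 31.1; c'Δl = 8.95; W sinα = 27.0
Σc'Δl = 43.0 kN/m; ΣN' = 319.8 kN/m; ΣW sinα = 130.5 kN/m
Resisting = 43.0 + 319.8·tan27.0° = 43.0 + 163.0 = 205.9 kN/m
FS = 205.9 / 130.5 = 1.578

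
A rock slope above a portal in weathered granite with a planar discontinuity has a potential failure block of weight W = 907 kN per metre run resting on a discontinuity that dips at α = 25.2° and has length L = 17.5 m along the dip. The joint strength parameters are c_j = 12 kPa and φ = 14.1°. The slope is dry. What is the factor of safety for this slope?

Resolving the block weight along and normal to the plane and applying the Mohr–Coulomb strength on the joint:
N' = W cosα = 907·cos25.2° = 820.7 kN/m
Driving force T = W sinα = 907·sin25.2° = 386.2 kN/m
Resisting force R = c_j·L + N'·tanφ = 12·17.5 + 820.7·tan14.1° = 210.0 + 206.1 = 416.1 kN/m
FS = R / T = 416.1 / 386.2 = 1.078

FS = 1.08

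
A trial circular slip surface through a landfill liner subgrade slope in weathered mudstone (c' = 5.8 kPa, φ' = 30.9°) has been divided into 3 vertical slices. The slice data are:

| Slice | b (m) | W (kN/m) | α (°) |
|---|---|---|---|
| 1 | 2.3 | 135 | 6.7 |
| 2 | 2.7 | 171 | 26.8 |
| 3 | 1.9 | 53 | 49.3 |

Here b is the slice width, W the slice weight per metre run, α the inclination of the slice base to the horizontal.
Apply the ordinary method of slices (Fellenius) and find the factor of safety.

Ordinary method of slices: FS = Σ[c'·Δl_i + (W_i cosα_i)·tanφ'] / Σ W_i sinα_i, with Δl_i = b_i / cosα_i.
Slice 1: Δl = 2.3/cos6.7° = 2.316 m; N'_1 = 135·cos6.7° = 134.1; c'Δl = 13.43; W sinα = 15.8
Slice 2: Δl = 2.7/cos26.8° = 3.025 m; N'_2 = 171·cos26.8° = 152.6; c'Δl = 17.54; W sinα = 77.1
Slice 3: Δl = 1.9/cos49.3° = 2.914 m; N'_3 = 53·cos49.3° = 34.6; c'Δl = 16.90; W sinα = 40.2
Σc'Δl = 47.9 kN/m; ΣN' = 321.3 kN/m; ΣW sinα = 133.0 kN/m
Resisting = 47.9 + 321.3·tan30.9° = 47.9 + 192.3 = 240.2 kN/m
FS = 240.2 / 133.0 = 1.805

FS = 1.81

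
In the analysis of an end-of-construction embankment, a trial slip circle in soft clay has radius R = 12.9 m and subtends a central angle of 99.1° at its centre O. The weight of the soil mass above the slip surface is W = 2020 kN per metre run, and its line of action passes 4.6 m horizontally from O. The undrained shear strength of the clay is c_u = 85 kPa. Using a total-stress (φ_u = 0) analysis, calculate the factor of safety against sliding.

Taking moments about the centre O, the resisting moment is provided by the undrained shear strength acting along the arc:
Arc length L_a = R·θ = 12.9·(99.1°·π/180) = 12.9·1.7296 = 22.31 m
M_R = c_u·L_a·R = 85·22.31·12.9 = 24465.2 kN·m/m
M_D = W·d = 2020·4.6 = 9292.0 kN·m/m
FS = M_R / M_D = 24465.2 / 9292.0 = 2.633

FS = 2.63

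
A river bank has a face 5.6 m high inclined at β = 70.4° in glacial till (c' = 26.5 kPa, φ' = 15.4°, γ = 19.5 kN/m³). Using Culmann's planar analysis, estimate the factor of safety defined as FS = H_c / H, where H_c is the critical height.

H_c = (4c'/γ) · sinβ cosφ' / [1 − cos(β − φ')]
    = (4·26.5/19.5) · sin70.4°·cos15.4° / [1 − cos55.0°]
    = 5.436 · 0.9082 / 0.4264 = 11.58 m
FS = H_c / H = 11.58 / 5.6 = 2.067

FS = 2.07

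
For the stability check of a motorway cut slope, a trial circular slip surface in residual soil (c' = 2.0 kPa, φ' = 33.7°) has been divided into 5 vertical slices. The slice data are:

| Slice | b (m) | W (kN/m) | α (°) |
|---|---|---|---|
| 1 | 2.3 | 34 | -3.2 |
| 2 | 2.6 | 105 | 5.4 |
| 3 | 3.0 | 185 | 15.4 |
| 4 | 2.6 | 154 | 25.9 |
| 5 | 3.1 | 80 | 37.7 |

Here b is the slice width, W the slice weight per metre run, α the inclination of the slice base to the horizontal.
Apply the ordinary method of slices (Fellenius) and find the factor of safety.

FS = 2.17

Ordinary method of slices: FS = Σ[c'·Δl_i + (W_i cosα_i)·tanφ'] / Σ W_i sinα_i, with Δl_i = b_i / cosα_i.
Slice 1: Δl = 2.3/cos(-3.2°) = 2.304 m; N'_1 = 34·cos(-3.2°) = 33.9; c'Δl = 4.61; W sinα = -1.9
Slice 2: Δl = 2.6/cos5.4° = 2.612 m; N'_2 = 105·cos5.4° = 104.5; c'Δl = 5.22; W sinα = 9.9
Slice 3: Δl = 3.0/cos15.4° = 3.112 m; N'_3 = 185·cos15.4° = 178.4; c'Δl = 6.22; W sinα = 49.1
Slice 4: Δl = 2.6/cos25.9° = 2.890 m; N'_4 = 154·cos25.9° = 138.5; c'Δl = 5.78; W sinα = 67.3
Slice 5: Δl = 3.1/cos37.7° = 3.918 m; N'_5 = 80·cos37.7° = 63.3; c'Δl = 7.84; W sinα = 48.9
Σc'Δl = 29.7 kN/m; ΣN' = 518.7 kN/m; ΣW sinα = 173.3 kN/m
Resisting = 29.7 + 518.7·tan33.7° = 29.7 + 345.9 = 375.6 kN/m
FS = 375.6 / 173.3 = 2.167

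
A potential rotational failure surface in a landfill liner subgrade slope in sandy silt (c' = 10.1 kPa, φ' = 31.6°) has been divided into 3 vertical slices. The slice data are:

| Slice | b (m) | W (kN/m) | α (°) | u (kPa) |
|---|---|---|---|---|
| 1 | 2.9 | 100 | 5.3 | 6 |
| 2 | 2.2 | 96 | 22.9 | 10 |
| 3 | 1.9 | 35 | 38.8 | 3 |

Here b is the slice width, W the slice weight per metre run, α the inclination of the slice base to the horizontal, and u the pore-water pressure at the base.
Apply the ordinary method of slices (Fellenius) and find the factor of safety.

FS = 2.64

Ordinary method of slices: FS = Σ[c'·Δl_i + (W_i cosα_i − u_i·Δl_i)·tanφ'] / Σ W_i sinα_i, with Δl_i = b_i / cosα_i.
Slice 1: Δl = 2.9/cos5.3° = 2.912 m; N'_1 = 100·cos5.3° − 6·2.912 = 82.1; c'Δl = 29.42; W sinα = 9.2
Slice 2: Δl = 2.2/cos22.9° = 2.388 m; N'_2 = 96·cos22.9° − 10·2.388 = 64.6; c'Δl = 24.12; W sinα = 37.4
Slice 3: Δl = 1.9/cos38.8° = 2.438 m; N'_3 = 35·cos38.8° − 3·2.438 = 20.0; c'Δl = 24.62; W sinα = 21.9
Σc'Δl = 78.2 kN/m; ΣN' = 166.6 kN/m; ΣW sinα = 68.5 kN/m
Resisting = 78.2 + 166.6·tan31.6° = 78.2 + 102.5 = 180.7 kN/m
FS = 180.7 / 68.5 = 2.636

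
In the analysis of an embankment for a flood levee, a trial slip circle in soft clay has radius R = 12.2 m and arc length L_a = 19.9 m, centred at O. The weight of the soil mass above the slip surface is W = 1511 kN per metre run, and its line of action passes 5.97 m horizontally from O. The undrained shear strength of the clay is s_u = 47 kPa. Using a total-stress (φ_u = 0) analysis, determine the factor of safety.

FS = 1.26

Taking moments about the centre O, the resisting moment is provided by the undrained shear strength acting along the arc:
M_R = s_u·L_a·R = 47·19.90·12.2 = 11410.7 kN·m/m
M_D = W·d = 1511·5.97 = 9020.7 kN·m/m
FS = M_R / M_D = 11410.7 / 9020.7 = 1.265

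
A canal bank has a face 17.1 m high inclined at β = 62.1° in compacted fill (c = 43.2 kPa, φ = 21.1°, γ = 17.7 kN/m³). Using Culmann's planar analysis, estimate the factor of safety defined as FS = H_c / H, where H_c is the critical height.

FS = 1.92

H_c = (4c/γ) · sinβ cosφ / [1 − cos(β − φ)]
    = (4·43.2/17.7) · sin62.1°·cos21.1° / [1 − cos41.0°]
    = 9.763 · 0.8245 / 0.2453 = 32.82 m
FS = H_c / H = 32.82 / 17.1 = 1.919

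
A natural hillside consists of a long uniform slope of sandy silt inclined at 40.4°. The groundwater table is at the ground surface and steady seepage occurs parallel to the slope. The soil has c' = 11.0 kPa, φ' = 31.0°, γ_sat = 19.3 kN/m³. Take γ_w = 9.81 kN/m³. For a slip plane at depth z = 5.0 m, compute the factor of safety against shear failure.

With seepage parallel to the slope and the water table at the surface, the effective normal stress on the slip plane uses the buoyant unit weight γ' = γ_sat − γ_w while the driving shear stress uses γ_sat:
FS = [c' + γ' z cos²β tanφ'] / [γ_sat z sinβ cosβ]
γ' = 19.3 − 9.81 = 9.49 kN/m³
Numerator = 11.0 + 9.49·5.0·cos²40.4°·tan31.0° = 11.0 + 9.49·5.0·0.5799·0.6009 = 27.535 kPa
Denominator = 19.3·5.0·sin40.4°·cos40.4° = 19.3·5.0·0.6481·0.7615 = 47.629 kPa
FS = 27.535 / 47.629 = 0.578

FS = 0.58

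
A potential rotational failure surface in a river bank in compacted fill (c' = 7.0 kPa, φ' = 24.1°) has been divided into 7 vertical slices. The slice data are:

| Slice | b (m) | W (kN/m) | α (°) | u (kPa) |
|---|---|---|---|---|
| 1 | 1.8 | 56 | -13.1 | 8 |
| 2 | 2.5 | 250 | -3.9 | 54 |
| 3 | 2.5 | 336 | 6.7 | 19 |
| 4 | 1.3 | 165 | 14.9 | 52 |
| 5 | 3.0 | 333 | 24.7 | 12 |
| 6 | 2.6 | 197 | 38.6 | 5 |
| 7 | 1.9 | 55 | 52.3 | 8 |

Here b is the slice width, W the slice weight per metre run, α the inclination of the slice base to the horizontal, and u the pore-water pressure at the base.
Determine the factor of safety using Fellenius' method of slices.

FS = 1.53

Ordinary method of slices: FS = Σ[c'·Δl_i + (W_i cosα_i − u_i·Δl_i)·tanφ'] / Σ W_i sinα_i, with Δl_i = b_i / cosα_i.
Slice 1: Δl = 1.8/cos(-13.1°) = 1.848 m; N'_1 = 56·cos(-13.1°) − 8·1.848 = 39.8; c'Δl = 12.94; W sinα = -12.7
Slice 2: Δl = 2.5/cos(-3.9°) = 2.506 m; N'_2 = 250·cos(-3.9°) − 54·2.506 = 114.1; c'Δl = 17.54; W sinα = -17.0
Slice 3: Δl = 2.5/cos6.7° = 2.517 m; N'_3 = 336·cos6.7° − 19·2.517 = 285.9; c'Δl = 17.62; W sinα = 39.2
Slice 4: Δl = 1.3/cos14.9° = 1.345 m; N'_4 = 165·cos14.9° − 52·1.345 = 89.5; c'Δl = 9.42; W sinα = 42.4
Slice 5: Δl = 3.0/cos24.7° = 3.302 m; N'_5 = 333·cos24.7° − 12·3.302 = 262.9; c'Δl = 23.11; W sinα = 139.1
Slice 6: Δl = 2.6/cos38.6° = 3.327 m; N'_6 = 197·cos38.6° − 5·3.327 = 137.3; c'Δl = 23.29; W sinα = 122.9
Slice 7: Δl = 1.9/cos52.3° = 3.107 m; N'_7 = 55·cos52.3° − 8·3.107 = 8.8; c'Δl = 21.75; W sinα = 43.5
Σc'Δl = 125.7 kN/m; ΣN' = 938.3 kN/m; ΣW sinα = 357.5 kN/m
Resisting = 125.7 + 938.3·tan24.1° = 125.7 + 419.7 = 545.4 kN/m
FS = 545.4 / 357.5 = 1.525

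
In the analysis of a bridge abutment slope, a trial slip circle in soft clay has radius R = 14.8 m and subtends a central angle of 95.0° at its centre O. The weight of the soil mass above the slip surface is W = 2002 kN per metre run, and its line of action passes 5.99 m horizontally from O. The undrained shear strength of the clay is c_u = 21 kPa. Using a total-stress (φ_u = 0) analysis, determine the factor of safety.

Taking moments about the centre O, the resisting moment is provided by the undrained shear strength acting along the arc:
Arc length L_a = R·θ = 14.8·(95.0°·π/180) = 14.8·1.6581 = 24.54 m
M_R = c_u·L_a·R = 21·24.54·14.8 = 7626.8 kN·m/m
M_D = W·d = 2002·5.99 = 11992.0 kN·m/m
FS = M_R / M_D = 7626.8 / 11992.0 = 0.636

FS = 0.64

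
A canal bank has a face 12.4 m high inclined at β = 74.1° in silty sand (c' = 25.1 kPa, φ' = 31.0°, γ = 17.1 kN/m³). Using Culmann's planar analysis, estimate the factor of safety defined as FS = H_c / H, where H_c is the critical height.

FS = 1.45

H_c = (4c'/γ) · sinβ cosφ' / [1 − cos(β − φ')]
    = (4·25.1/17.1) · sin74.1°·cos31.0° / [1 − cos43.1°]
    = 5.871 · 0.8244 / 0.2698 = 17.94 m
FS = H_c / H = 17.94 / 12.4 = 1.447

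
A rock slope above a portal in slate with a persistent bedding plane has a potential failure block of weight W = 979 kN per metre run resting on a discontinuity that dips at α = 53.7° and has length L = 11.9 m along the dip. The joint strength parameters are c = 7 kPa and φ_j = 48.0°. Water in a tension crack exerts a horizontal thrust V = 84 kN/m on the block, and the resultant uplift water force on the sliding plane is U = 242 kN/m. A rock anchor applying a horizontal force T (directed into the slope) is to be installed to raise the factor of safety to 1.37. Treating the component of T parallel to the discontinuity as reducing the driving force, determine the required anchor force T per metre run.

T = 449 kN/m

Resolving forces along and normal to the sliding plane, with the horizontal anchor force T adding T·sinα to the effective normal force and T·cosα acting up the plane against the driving force:
FS = [cL + (W cosα − U − V sinα + T sinα) tanφ_j] / [W sinα + V cosα − T cosα]
Without the anchor: N' = 269.9 kN/m, driving T_d = 838.7 kN/m, resisting R = 7·11.9 + 269.9·tan48.0° = 383.0 kN/m, FS = 0.46.
Setting FS = 1.37 and solving for T:
1.37·(838.7 − T cos53.7°) = 383.0 + T sin53.7°·tan48.0°
T·(sin53.7°·tan48.0° + 1.37·cos53.7°) = 1.37·838.7 − 383.0
T·(0.8059·1.1106 + 1.37·0.5920) = 1149.1 − 383.0 = 766.0
T·1.7061 = 766.0
T = 449.0 kN/m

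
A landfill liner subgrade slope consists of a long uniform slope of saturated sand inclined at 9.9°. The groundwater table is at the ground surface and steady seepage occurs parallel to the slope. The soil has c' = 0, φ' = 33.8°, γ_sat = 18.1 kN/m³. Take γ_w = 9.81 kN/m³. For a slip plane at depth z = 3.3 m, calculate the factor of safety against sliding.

FS = 1.76

With seepage parallel to the slope and the water table at the surface, the effective normal stress on the slip plane uses the buoyant unit weight γ' = γ_sat − γ_w while the driving shear stress uses γ_sat:
FS = [c' + γ' z cos²β tanφ'] / [γ_sat z sinβ cosβ]
(For c' = 0 this reduces to FS = (γ'/γ_sat)·tanφ'/tanβ.)
γ' = 18.1 − 9.81 = 8.29 kN/m³
Numerator = 0.0 + 8.29·3.3·cos²9.9°·tan33.8° = 0.0 + 8.29·3.3·0.9704·0.6694 = 17.773 kPa
Denominator = 18.1·3.3·sin9.9°·cos9.9° = 18.1·3.3·0.1719·0.9851 = 10.116 kPa
FS = 17.773 / 10.116 = 1.757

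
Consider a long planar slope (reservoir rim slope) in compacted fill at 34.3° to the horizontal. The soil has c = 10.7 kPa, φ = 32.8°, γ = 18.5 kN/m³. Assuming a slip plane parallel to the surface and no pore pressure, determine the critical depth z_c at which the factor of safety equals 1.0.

Setting FS = 1.00 in FS = [c + γz cos²β tanφ] / [γz sinβ cosβ] and solving for z:
z = c / [γ cosβ (FS·sinβ − cosβ·tanφ)]
  = 10.7 / [18.5·cos34.3°·(1.00·sin34.3° − cos34.3°·tan32.8°)]
  = 10.7 / [18.5·0.8261·(1.00·0.5635 − 0.8261·0.6445)]
  = 10.7 / 0.4759 = 22.482 m

z_c = 22.48 m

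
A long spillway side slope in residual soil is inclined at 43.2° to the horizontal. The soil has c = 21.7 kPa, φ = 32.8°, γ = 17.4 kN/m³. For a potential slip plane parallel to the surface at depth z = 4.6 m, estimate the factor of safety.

FS = 1.23

For an infinite slope with a slip plane parallel to the surface (no pore pressure): FS = [c + γz cos²β tanφ] / [γz sinβ cosβ].
γz = 17.4·4.6 = 80.04 kN/m²
Numerator = 21.7 + 80.04·cos²43.2°·tan32.8° = 21.7 + 80.04·0.5314·0.6445 = 49.111 kPa
Denominator = 80.04·sin43.2°·cos43.2° = 80.04·0.6845·0.7290 = 39.941 kPa
FS = 49.111 / 39.941 = 1.230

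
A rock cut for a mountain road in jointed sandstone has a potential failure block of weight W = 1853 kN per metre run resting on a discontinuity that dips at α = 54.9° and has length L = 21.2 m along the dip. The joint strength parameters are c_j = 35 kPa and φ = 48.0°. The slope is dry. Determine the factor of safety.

Resolving the block weight along and normal to the plane and applying the Mohr–Coulomb strength on the joint:
N' = W cosα = 1853·cos54.9° = 1065.5 kN/m
Driving force T = W sinα = 1853·sin54.9° = 1516.0 kN/m
Resisting force R = c_j·L + N'·tanφ = 35·21.2 + 1065.5·tan48.0° = 742.0 + 1183.3 = 1925.3 kN/m
FS = R / T = 1925.3 / 1516.0 = 1.270

FS = 1.27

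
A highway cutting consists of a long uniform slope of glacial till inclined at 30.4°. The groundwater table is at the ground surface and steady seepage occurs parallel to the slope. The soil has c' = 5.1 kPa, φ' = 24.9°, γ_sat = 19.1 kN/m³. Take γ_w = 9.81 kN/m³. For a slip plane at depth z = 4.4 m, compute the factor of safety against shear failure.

FS = 0.52

With seepage parallel to the slope and the water table at the surface, the effective normal stress on the slip plane uses the buoyant unit weight γ' = γ_sat − γ_w while the driving shear stress uses γ_sat:
FS = [c' + γ' z cos²β tanφ'] / [γ_sat z sinβ cosβ]
γ' = 19.1 − 9.81 = 9.29 kN/m³
Numerator = 5.1 + 9.29·4.4·cos²30.4°·tan24.9° = 5.1 + 9.29·4.4·0.7439·0.4642 = 19.215 kPa
Denominator = 19.1·4.4·sin30.4°·cos30.4° = 19.1·4.4·0.5060·0.8625 = 36.680 kPa
FS = 19.215 / 36.680 = 0.524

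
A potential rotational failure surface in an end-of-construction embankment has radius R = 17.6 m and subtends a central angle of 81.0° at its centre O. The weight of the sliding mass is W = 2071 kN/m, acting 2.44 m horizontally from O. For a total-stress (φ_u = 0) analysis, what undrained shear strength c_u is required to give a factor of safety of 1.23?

c_u = 14.2 kPa

FS = c_u·L_a·R / (W·d), so c_u = FS·W·d / (L_a·R).
Arc length L_a = R·θ = 17.6·(81.0°·π/180) = 17.6·1.4137 = 24.88 m
c_u = 1.23·2071·2.44 / (24.88·17.6) = 6215.5 / 437.91 = 14.19 kPa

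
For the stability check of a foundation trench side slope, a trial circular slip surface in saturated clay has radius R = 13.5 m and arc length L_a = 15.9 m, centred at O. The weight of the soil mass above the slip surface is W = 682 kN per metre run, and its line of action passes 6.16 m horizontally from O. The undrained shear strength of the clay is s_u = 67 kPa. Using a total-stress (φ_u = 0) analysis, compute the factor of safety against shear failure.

FS = 3.42

Taking moments about the centre O, the resisting moment is provided by the undrained shear strength acting along the arc:
M_R = s_u·L_a·R = 67·15.90·13.5 = 14381.5 kN·m/m
M_D = W·d = 682·6.16 = 4201.1 kN·m/m
FS = M_R / M_D = 14381.5 / 4201.1 = 3.423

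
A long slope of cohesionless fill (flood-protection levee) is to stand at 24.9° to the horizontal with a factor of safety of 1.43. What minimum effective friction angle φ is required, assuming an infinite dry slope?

φ = 33.6°

FS = tanφ/tanβ ⇒ tanφ = FS · tanβ = 1.43 · tan24.9° = 0.6638
φ = arctan(0.6638) = 33.58°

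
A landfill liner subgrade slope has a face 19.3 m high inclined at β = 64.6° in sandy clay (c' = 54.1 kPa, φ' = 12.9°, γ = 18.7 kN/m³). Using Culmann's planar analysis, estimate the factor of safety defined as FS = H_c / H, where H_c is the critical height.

H_c = (4c'/γ) · sinβ cosφ' / [1 − cos(β − φ')]
    = (4·54.1/18.7) · sin64.6°·cos12.9° / [1 − cos51.7°]
    = 11.572 · 0.8805 / 0.3802 = 26.80 m
FS = H_c / H = 26.80 / 19.3 = 1.389

FS = 1.39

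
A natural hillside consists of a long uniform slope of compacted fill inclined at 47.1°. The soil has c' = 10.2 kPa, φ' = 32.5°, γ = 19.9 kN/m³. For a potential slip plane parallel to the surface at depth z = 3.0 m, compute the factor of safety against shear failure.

For an infinite slope with a slip plane parallel to the surface (no pore pressure): FS = [c' + γz cos²β tanφ'] / [γz sinβ cosβ].
γz = 19.9·3.0 = 59.70 kN/m²
Numerator = 10.2 + 59.70·cos²47.1°·tan32.5° = 10.2 + 59.70·0.4634·0.6371 = 27.824 kPa
Denominator = 59.70·sin47.1°·cos47.1° = 59.70·0.7325·0.6807 = 29.770 kPa
FS = 27.824 / 29.770 = 0.935

FS = 0.93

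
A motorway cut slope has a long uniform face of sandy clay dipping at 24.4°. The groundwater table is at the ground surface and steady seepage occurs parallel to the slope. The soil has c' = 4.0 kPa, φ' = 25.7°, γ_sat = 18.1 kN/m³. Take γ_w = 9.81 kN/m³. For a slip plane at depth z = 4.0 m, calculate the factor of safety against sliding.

With seepage parallel to the slope and the water table at the surface, the effective normal stress on the slip plane uses the buoyant unit weight γ' = γ_sat − γ_w while the driving shear stress uses γ_sat:
FS = [c' + γ' z cos²β tanφ'] / [γ_sat z sinβ cosβ]
γ' = 18.1 − 9.81 = 8.29 kN/m³
Numerator = 4.0 + 8.29·4.0·cos²24.4°·tan25.7° = 4.0 + 8.29·4.0·0.8293·0.4813 = 17.235 kPa
Denominator = 18.1·4.0·sin24.4°·cos24.4° = 18.1·4.0·0.4131·0.9107 = 27.237 kPa
FS = 17.235 / 27.237 = 0.633

FS = 0.63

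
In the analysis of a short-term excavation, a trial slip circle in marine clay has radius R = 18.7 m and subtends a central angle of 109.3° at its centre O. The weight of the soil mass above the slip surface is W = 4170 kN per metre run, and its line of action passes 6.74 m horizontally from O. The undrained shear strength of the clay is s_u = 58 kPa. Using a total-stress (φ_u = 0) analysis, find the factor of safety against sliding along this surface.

Taking moments about the centre O, the resisting moment is provided by the undrained shear strength acting along the arc:
Arc length L_a = R·θ = 18.7·(109.3°·π/180) = 18.7·1.9076 = 35.67 m
M_R = s_u·L_a·R = 58·35.67·18.7 = 38690.9 kN·m/m
M_D = W·d = 4170·6.74 = 28105.8 kN·m/m
FS = M_R / M_D = 38690.9 / 28105.8 = 1.377

FS = 1.38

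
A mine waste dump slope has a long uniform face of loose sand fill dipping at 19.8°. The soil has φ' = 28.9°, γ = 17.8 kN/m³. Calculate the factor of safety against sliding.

For a dry cohesionless infinite slope the factor of safety is FS = tanφ' / tanβ.
FS = tan28.9° / tan19.8° = 0.5520 / 0.3600 = 1.533

FS = 1.53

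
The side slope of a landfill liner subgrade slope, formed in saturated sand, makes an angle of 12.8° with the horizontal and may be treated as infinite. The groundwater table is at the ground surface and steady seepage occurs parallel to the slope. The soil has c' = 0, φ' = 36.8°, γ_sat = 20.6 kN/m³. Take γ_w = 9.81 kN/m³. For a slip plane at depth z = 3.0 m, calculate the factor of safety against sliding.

FS = 1.72

With seepage parallel to the slope and the water table at the surface, the effective normal stress on the slip plane uses the buoyant unit weight γ' = γ_sat − γ_w while the driving shear stress uses γ_sat:
FS = [c' + γ' z cos²β tanφ'] / [γ_sat z sinβ cosβ]
(For c' = 0 this reduces to FS = (γ'/γ_sat)·tanφ'/tanβ.)
γ' = 20.6 − 9.81 = 10.79 kN/m³
Numerator = 0.0 + 10.79·3.0·cos²12.8°·tan36.8° = 0.0 + 10.79·3.0·0.9509·0.7481 = 23.027 kPa
Denominator = 20.6·3.0·sin12.8°·cos12.8° = 20.6·3.0·0.2215·0.9751 = 13.351 kPa
FS = 23.027 / 13.351 = 1.725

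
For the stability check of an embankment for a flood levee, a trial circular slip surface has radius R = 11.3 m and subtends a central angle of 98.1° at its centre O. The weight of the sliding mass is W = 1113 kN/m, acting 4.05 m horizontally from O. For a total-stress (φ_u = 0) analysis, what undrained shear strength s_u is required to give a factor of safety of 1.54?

FS = s_u·L_a·R / (W·d), so s_u = FS·W·d / (L_a·R).
Arc length L_a = R·θ = 11.3·(98.1°·π/180) = 11.3·1.7122 = 19.35 m
s_u = 1.54·1113·4.05 / (19.35·11.3) = 6941.8 / 218.63 = 31.75 kPa

s_u = 31.8 kPa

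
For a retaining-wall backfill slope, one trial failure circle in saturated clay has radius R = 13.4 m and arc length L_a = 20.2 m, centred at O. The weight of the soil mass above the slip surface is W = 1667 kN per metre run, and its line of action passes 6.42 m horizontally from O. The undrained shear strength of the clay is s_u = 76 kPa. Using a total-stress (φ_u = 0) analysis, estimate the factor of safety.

FS = 1.92

Taking moments about the centre O, the resisting moment is provided by the undrained shear strength acting along the arc:
M_R = s_u·L_a·R = 76·20.20·13.4 = 20571.7 kN·m/m
M_D = W·d = 1667·6.42 = 10702.1 kN·m/m
FS = M_R / M_D = 20571.7 / 10702.1 = 1.922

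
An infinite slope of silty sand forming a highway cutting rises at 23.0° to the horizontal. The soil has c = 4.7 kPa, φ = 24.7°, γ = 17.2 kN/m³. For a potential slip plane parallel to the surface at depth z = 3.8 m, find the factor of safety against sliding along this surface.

FS = 1.28

For an infinite slope with a slip plane parallel to the surface (no pore pressure): FS = [c + γz cos²β tanφ] / [γz sinβ cosβ].
γz = 17.2·3.8 = 65.36 kN/m²
Numerator = 4.7 + 65.36·cos²23.0°·tan24.7° = 4.7 + 65.36·0.8473·0.4599 = 30.173 kPa
Denominator = 65.36·sin23.0°·cos23.0° = 65.36·0.3907·0.9205 = 23.508 kPa
FS = 30.173 / 23.508 = 1.284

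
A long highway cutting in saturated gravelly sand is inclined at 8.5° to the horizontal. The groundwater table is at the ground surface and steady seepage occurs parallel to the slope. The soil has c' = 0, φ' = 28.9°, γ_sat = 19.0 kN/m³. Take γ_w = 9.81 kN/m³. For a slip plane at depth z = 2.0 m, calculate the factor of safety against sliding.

With seepage parallel to the slope and the water table at the surface, the effective normal stress on the slip plane uses the buoyant unit weight γ' = γ_sat − γ_w while the driving shear stress uses γ_sat:
FS = [c' + γ' z cos²β tanφ'] / [γ_sat z sinβ cosβ]
(For c' = 0 this reduces to FS = (γ'/γ_sat)·tanφ'/tanβ.)
γ' = 19.0 − 9.81 = 9.19 kN/m³
Numerator = 0.0 + 9.19·2.0·cos²8.5°·tan28.9° = 0.0 + 9.19·2.0·0.9782·0.5520 = 9.925 kPa
Denominator = 19.0·2.0·sin8.5°·cos8.5° = 19.0·2.0·0.1478·0.9890 = 5.555 kPa
FS = 9.925 / 5.555 = 1.787

FS = 1.79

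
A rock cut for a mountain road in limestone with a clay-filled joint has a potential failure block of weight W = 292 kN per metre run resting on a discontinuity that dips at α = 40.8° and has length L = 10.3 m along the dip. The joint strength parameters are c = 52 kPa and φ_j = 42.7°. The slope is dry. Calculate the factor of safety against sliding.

Resolving the block weight along and normal to the plane and applying the Mohr–Coulomb strength on the joint:
N' = W cosα = 292·cos40.8° = 221.0 kN/m
Driving force T = W sinα = 292·sin40.8° = 190.8 kN/m
Resisting force R = c·L + N'·tanφ_j = 52·10.3 + 221.0·tan42.7° = 535.6 + 204.0 = 739.6 kN/m
FS = R / T = 739.6 / 190.8 = 3.876

FS = 3.88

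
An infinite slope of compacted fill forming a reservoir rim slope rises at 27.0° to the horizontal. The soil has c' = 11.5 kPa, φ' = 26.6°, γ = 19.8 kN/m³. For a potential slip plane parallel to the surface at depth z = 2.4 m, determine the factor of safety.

FS = 1.58

For an infinite slope with a slip plane parallel to the surface (no pore pressure): FS = [c' + γz cos²β tanφ'] / [γz sinβ cosβ].
γz = 19.8·2.4 = 47.52 kN/m²
Numerator = 11.5 + 47.52·cos²27.0°·tan26.6° = 11.5 + 47.52·0.7939·0.5008 = 30.392 kPa
Denominator = 47.52·sin27.0°·cos27.0° = 47.52·0.4540·0.8910 = 19.222 kPa
FS = 30.392 / 19.222 = 1.581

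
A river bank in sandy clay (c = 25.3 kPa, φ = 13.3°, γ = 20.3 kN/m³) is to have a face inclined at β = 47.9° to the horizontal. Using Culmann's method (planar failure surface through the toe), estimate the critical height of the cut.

H_c = 20.35 m

Culmann's analysis gives the critical failure plane at α_cr = (β + φ)/2 = (47.9 + 13.3)/2 = 30.6°, and the critical height
H_c = (4c/γ) · sinβ cosφ / [1 − cos(β − φ)]
    = (4·25.3/20.3) · sin47.9°·cos13.3° / [1 − cos(34.6°)]
    = 4.985 · 0.7420·0.9732 / [1 − 0.8231]
    = 4.985 · 0.7221 / 0.1769
    = 20.35 m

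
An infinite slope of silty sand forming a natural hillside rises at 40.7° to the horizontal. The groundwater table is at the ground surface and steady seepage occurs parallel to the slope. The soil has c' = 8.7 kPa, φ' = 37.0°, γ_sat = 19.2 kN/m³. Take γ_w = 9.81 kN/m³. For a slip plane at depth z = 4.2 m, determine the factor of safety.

FS = 0.65

With seepage parallel to the slope and the water table at the surface, the effective normal stress on the slip plane uses the buoyant unit weight γ' = γ_sat − γ_w while the driving shear stress uses γ_sat:
FS = [c' + γ' z cos²β tanφ'] / [γ_sat z sinβ cosβ]
γ' = 19.2 − 9.81 = 9.39 kN/m³
Numerator = 8.7 + 9.39·4.2·cos²40.7°·tan37.0° = 8.7 + 9.39·4.2·0.5748·0.7536 = 25.781 kPa
Denominator = 19.2·4.2·sin40.7°·cos40.7° = 19.2·4.2·0.6521·0.7581 = 39.867 kPa
FS = 25.781 / 39.867 = 0.647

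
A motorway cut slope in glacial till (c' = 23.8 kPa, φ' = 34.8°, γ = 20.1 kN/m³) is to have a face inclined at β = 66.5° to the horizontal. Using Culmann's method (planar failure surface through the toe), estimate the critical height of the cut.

H_c = 23.91 m

Culmann's analysis gives the critical failure plane at α_cr = (β + φ')/2 = (66.5 + 34.8)/2 = 50.6°, and the critical height
H_c = (4c'/γ) · sinβ cosφ' / [1 − cos(β − φ')]
    = (4·23.8/20.1) · sin66.5°·cos34.8° / [1 − cos(31.7°)]
    = 4.736 · 0.9171·0.8211 / [1 − 0.8508]
    = 4.736 · 0.7530 / 0.1492
    = 23.91 m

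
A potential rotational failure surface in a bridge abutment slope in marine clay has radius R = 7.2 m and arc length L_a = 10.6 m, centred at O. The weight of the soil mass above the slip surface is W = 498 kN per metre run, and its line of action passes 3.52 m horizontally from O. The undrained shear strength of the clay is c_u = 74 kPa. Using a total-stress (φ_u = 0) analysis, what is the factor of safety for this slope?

FS = 3.22

Taking moments about the centre O, the resisting moment is provided by the undrained shear strength acting along the arc:
M_R = c_u·L_a·R = 74·10.60·7.2 = 5647.7 kN·m/m
M_D = W·d = 498·3.52 = 1753.0 kN·m/m
FS = M_R / M_D = 5647.7 / 1753.0 = 3.222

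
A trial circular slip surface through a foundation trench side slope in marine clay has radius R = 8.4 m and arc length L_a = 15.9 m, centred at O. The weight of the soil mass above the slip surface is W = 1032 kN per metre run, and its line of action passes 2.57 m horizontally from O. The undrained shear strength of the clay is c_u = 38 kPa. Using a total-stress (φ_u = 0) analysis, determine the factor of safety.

FS = 1.91

Taking moments about the centre O, the resisting moment is provided by the undrained shear strength acting along the arc:
M_R = c_u·L_a·R = 38·15.90·8.4 = 5075.3 kN·m/m
M_D = W·d = 1032·2.57 = 2652.2 kN·m/m
FS = M_R / M_D = 5075.3 / 2652.2 = 1.914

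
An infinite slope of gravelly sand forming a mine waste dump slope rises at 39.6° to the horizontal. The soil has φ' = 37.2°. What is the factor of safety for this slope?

FS = 0.92

For a dry cohesionless infinite slope the factor of safety is FS = tanφ' / tanβ.
FS = tan37.2° / tan39.6° = 0.7590 / 0.8273 = 0.918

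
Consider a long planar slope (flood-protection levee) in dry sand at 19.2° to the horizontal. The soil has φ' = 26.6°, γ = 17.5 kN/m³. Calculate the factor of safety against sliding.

For a dry cohesionless infinite slope the factor of safety is FS = tanφ' / tanβ.
FS = tan26.6° / tan19.2° = 0.5008 / 0.3482 = 1.438

FS = 1.44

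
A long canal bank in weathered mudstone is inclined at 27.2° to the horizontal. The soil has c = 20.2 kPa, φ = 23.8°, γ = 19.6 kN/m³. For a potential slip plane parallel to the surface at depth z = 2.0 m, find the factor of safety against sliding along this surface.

FS = 2.13

For an infinite slope with a slip plane parallel to the surface (no pore pressure): FS = [c + γz cos²β tanφ] / [γz sinβ cosβ].
γz = 19.6·2.0 = 39.20 kN/m²
Numerator = 20.2 + 39.20·cos²27.2°·tan23.8° = 20.2 + 39.20·0.7911·0.4411 = 33.877 kPa
Denominator = 39.20·sin27.2°·cos27.2° = 39.20·0.4571·0.8894 = 15.937 kPa
FS = 33.877 / 15.937 = 2.126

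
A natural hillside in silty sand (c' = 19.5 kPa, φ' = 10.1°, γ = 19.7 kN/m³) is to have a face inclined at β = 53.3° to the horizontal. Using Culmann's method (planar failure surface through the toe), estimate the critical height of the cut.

H_c = 11.53 m

Culmann's analysis gives the critical failure plane at α_cr = (β + φ')/2 = (53.3 + 10.1)/2 = 31.7°, and the critical height
H_c = (4c'/γ) · sinβ cosφ' / [1 − cos(β − φ')]
    = (4·19.5/19.7) · sin53.3°·cos10.1° / [1 − cos(43.2°)]
    = 3.959 · 0.8018·0.9845 / [1 − 0.7290]
    = 3.959 · 0.7894 / 0.2710
    = 11.53 m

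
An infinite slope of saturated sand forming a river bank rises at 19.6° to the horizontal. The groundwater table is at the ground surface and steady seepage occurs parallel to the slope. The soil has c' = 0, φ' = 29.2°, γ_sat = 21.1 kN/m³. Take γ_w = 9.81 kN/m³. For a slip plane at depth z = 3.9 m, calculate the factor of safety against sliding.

With seepage parallel to the slope and the water table at the surface, the effective normal stress on the slip plane uses the buoyant unit weight γ' = γ_sat − γ_w while the driving shear stress uses γ_sat:
FS = [c' + γ' z cos²β tanφ'] / [γ_sat z sinβ cosβ]
(For c' = 0 this reduces to FS = (γ'/γ_sat)·tanφ'/tanβ.)
γ' = 21.1 − 9.81 = 11.29 kN/m³
Numerator = 0.0 + 11.29·3.9·cos²19.6°·tan29.2° = 0.0 + 11.29·3.9·0.8875·0.5589 = 21.839 kPa
Denominator = 21.1·3.9·sin19.6°·cos19.6° = 21.1·3.9·0.3355·0.9421 = 26.005 kPa
FS = 21.839 / 26.005 = 0.840

FS = 0.84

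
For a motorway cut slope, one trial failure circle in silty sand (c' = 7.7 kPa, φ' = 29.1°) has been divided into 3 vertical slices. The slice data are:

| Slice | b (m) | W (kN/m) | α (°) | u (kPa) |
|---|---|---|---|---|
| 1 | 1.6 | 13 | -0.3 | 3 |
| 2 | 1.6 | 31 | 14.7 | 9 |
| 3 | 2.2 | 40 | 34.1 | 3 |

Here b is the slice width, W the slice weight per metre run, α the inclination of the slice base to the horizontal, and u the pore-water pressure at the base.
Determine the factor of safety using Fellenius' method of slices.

FS = 2.40

Ordinary method of slices: FS = Σ[c'·Δl_i + (W_i cosα_i − u_i·Δl_i)·tanφ'] / Σ W_i sinα_i, with Δl_i = b_i / cosα_i.
Slice 1: Δl = 1.6/cos(-0.3°) = 1.600 m; N'_1 = 13·cos(-0.3°) − 3·1.600 = 8.2; c'Δl = 12.32; W sinα = -0.1
Slice 2: Δl = 1.6/cos14.7° = 1.654 m; N'_2 = 31·cos14.7° − 9·1.654 = 15.1; c'Δl = 12.74; W sinα = 7.9
Slice 3: Δl = 2.2/cos34.1° = 2.657 m; N'_3 = 40·cos34.1° − 3·2.657 = 25.2; c'Δl = 20.46; W sinα = 22.4
Σc'Δl = 45.5 kN/m; ΣN' = 48.4 kN/m; ΣW sinα = 30.2 kN/m
Resisting = 45.5 + 48.4·tan29.1° = 45.5 + 27.0 = 72.5 kN/m
FS = 72.5 / 30.2 = 2.398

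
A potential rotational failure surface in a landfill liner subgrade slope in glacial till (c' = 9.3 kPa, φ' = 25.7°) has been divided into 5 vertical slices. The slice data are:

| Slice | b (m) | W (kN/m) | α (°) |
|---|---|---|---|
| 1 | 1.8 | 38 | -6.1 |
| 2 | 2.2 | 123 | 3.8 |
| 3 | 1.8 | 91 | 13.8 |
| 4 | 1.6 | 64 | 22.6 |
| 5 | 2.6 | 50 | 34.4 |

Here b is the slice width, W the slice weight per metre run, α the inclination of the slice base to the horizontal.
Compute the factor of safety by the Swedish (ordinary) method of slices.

Ordinary method of slices: FS = Σ[c'·Δl_i + (W_i cosα_i)·tanφ'] / Σ W_i sinα_i, with Δl_i = b_i / cosα_i.
Slice 1: Δl = 1.8/cos(-6.1°) = 1.810 m; N'_1 = 38·cos(-6.1°) = 37.8; c'Δl = 16.84; W sinα = -4.0
Slice 2: Δl = 2.2/cos3.8° = 2.205 m; N'_2 = 123·cos3.8° = 122.7; c'Δl = 20.51; W sinα = 8.2
Slice 3: Δl = 1.8/cos13.8° = 1.854 m; N'_3 = 91·cos13.8° = 88.4; c'Δl = 17.24; W sinα = 21.7
Slice 4: Δl = 1.6/cos22.6° = 1.733 m; N'_4 = 64·cos22.6° = 59.1; c'Δl = 16.12; W sinα = 24.6
Slice 5: Δl = 2.6/cos34.4° = 3.151 m; N'_5 = 50·cos34.4° = 41.3; c'Δl = 29.31; W sinα = 28.2
Σc'Δl = 100.0 kN/m; ΣN' = 349.2 kN/m; ΣW sinα = 78.7 kN/m
Resisting = 100.0 + 349.2·tan25.7° = 100.0 + 168.1 = 268.1 kN/m
FS = 268.1 / 78.7 = 3.408

FS = 3.41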